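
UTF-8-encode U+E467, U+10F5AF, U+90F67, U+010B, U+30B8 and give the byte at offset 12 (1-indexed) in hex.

1-indexed offset 12 is 0-indexed offset 11.
U+E467 → 3-byte form EE 91 A7 at offsets 0–2.
U+10F5AF → 4-byte form F4 8F 96 AF at offsets 3–6.
U+90F67 → 4-byte form F2 90 BD A7 at offsets 7–10.
U+010B → 2-byte form C4 8B at offsets 11–12.
Offset 11 falls in char 4's range; it's byte 1 of C4 8B = 0xC4.

0xC4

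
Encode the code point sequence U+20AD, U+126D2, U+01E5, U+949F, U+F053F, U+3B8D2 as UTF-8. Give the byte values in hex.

E2 82 AD F0 92 9B 92 C7 A5 E9 92 9F F3 B0 94 BF F0 BB A3 92

U+20AD: 3-byte form → E2 82 AD.
U+126D2: 4-byte form → F0 92 9B 92.
U+01E5: 2-byte form → C7 A5.
U+949F: 3-byte form → E9 92 9F.
U+F053F: 4-byte form → F3 B0 94 BF.
U+3B8D2: 4-byte form → F0 BB A3 92.
Concatenated (20 bytes): E2 82 AD F0 92 9B 92 C7 A5 E9 92 9F F3 B0 94 BF F0 BB A3 92.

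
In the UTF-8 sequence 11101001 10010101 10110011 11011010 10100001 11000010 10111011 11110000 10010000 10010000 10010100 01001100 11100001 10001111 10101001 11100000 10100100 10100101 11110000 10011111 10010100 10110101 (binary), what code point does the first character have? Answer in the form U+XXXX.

U+9573

Offset 0: leading byte 0xE9 = 11101001 → 3-byte char #1 = E9 95 B3.
Leading byte 0xE9 = 11101001 matches 1110xxxx → 3-byte sequence.
Byte 1: 0xE9 = 11101001, payload 1001 (4 bits).
Byte 2: 0x95 = 10010101 (10xxxxxx ✓), payload 010101.
Byte 3: 0xB3 = 10110011 (10xxxxxx ✓), payload 110011.
Concatenate: 1001010101110011 = 0x9573 (16 bits → U+9573).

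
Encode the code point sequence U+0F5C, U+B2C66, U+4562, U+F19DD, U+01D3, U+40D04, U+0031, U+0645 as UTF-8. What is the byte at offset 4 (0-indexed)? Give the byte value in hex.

U+0F5C → 3-byte form E0 BD 9C at offsets 0–2.
U+B2C66 → 4-byte form F2 B2 B1 A6 at offsets 3–6.
Offset 4 falls in char 2's range; it's byte 2 of F2 B2 B1 A6 = 0xB2.

0xB2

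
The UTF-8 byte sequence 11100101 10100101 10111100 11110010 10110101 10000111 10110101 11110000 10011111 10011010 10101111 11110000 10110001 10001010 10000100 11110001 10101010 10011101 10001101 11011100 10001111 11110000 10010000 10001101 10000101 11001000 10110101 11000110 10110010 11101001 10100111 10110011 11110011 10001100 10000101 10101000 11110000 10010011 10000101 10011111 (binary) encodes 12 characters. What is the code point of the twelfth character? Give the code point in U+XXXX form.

U+1315F

Offset 0: leading byte 0xE5 = 11100101 → 3-byte char #1 = E5 A5 BC.
Offset 3: leading byte 0xF2 = 11110010 → 4-byte char #2 = F2 B5 87 B5.
Offset 7: leading byte 0xF0 = 11110000 → 4-byte char #3 = F0 9F 9A AF.
Offset 11: leading byte 0xF0 = 11110000 → 4-byte char #4 = F0 B1 8A 84.
Offset 15: leading byte 0xF1 = 11110001 → 4-byte char #5 = F1 AA 9D 8D.
Offset 19: leading byte 0xDC = 11011100 → 2-byte char #6 = DC 8F.
Offset 21: leading byte 0xF0 = 11110000 → 4-byte char #7 = F0 90 8D 85.
Offset 25: leading byte 0xC8 = 11001000 → 2-byte char #8 = C8 B5.
Offset 27: leading byte 0xC6 = 11000110 → 2-byte char #9 = C6 B2.
Offset 29: leading byte 0xE9 = 11101001 → 3-byte char #10 = E9 A7 B3.
Offset 32: leading byte 0xF3 = 11110011 → 4-byte char #11 = F3 8C 85 A8.
Offset 36: leading byte 0xF0 = 11110000 → 4-byte char #12 = F0 93 85 9F.
Leading byte 0xF0 = 11110000 matches 11110xxx → 4-byte sequence.
Byte 1: 0xF0 = 11110000, payload 000 (3 bits).
Byte 2: 0x93 = 10010011 (10xxxxxx ✓), payload 010011.
Byte 3: 0x85 = 10000101 (10xxxxxx ✓), payload 000101.
Byte 4: 0x9F = 10011111 (10xxxxxx ✓), payload 011111.
Concatenate: 000010011000101011111 = 0x1315F (21 bits → U+1315F).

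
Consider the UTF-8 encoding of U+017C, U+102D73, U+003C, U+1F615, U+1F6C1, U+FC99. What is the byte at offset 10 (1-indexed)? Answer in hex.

1-indexed offset 10 is 0-indexed offset 9.
U+017C → 2-byte form C5 BC at offsets 0–1.
U+102D73 → 4-byte form F4 82 B5 B3 at offsets 2–5.
U+003C → 1-byte form 3C at offsets 6–6.
U+1F615 → 4-byte form F0 9F 98 95 at offsets 7–10.
Offset 9 falls in char 4's range; it's byte 3 of F0 9F 98 95 = 0x98.

0x98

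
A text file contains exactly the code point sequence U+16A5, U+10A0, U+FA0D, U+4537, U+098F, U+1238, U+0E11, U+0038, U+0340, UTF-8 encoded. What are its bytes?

U+16A5: 3-byte form → E1 9A A5.
U+10A0: 3-byte form → E1 82 A0.
U+FA0D: 3-byte form → EF A8 8D.
U+4537: 3-byte form → E4 94 B7.
U+098F: 3-byte form → E0 A6 8F.
U+1238: 3-byte form → E1 88 B8.
U+0E11: 3-byte form → E0 B8 91.
U+0038: 1-byte form → 38.
U+0340: 2-byte form → CD 80.
Concatenated (24 bytes): E1 9A A5 E1 82 A0 EF A8 8D E4 94 B7 E0 A6 8F E1 88 B8 E0 B8 91 38 CD 80.

E1 9A A5 E1 82 A0 EF A8 8D E4 94 B7 E0 A6 8F E1 88 B8 E0 B8 91 38 CD 80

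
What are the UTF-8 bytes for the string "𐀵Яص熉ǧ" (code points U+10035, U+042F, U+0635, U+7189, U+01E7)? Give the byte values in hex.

F0 90 80 B5 D0 AF D8 B5 E7 86 89 C7 A7

U+10035: 4-byte form → F0 90 80 B5.
U+042F: 2-byte form → D0 AF.
U+0635: 2-byte form → D8 B5.
U+7189: 3-byte form → E7 86 89.
U+01E7: 2-byte form → C7 A7.
Concatenated (13 bytes): F0 90 80 B5 D0 AF D8 B5 E7 86 89 C7 A7.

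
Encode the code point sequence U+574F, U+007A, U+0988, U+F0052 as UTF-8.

E5 9D 8F 7A E0 A6 88 F3 B0 81 92

U+574F: 3-byte form → E5 9D 8F.
U+007A: 1-byte form → 7A.
U+0988: 3-byte form → E0 A6 88.
U+F0052: 4-byte form → F3 B0 81 92.
Concatenated (11 bytes): E5 9D 8F 7A E0 A6 88 F3 B0 81 92.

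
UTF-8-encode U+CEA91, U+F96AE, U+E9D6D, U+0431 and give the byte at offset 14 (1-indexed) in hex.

0xB1

1-indexed offset 14 is 0-indexed offset 13.
U+CEA91 → 4-byte form F3 8E AA 91 at offsets 0–3.
U+F96AE → 4-byte form F3 B9 9A AE at offsets 4–7.
U+E9D6D → 4-byte form F3 A9 B5 AD at offsets 8–11.
U+0431 → 2-byte form D0 B1 at offsets 12–13.
Offset 13 falls in char 4's range; it's byte 2 of D0 B1 = 0xB1.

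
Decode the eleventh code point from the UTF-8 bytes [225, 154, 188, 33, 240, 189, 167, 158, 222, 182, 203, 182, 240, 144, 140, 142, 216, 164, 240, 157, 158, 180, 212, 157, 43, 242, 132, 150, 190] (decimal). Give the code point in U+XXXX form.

U+845BE

Offset 0: leading byte 0xE1 = 11100001 → 3-byte char #1 = E1 9A BC.
Offset 3: leading byte 0x21 = 00100001 → 1-byte char #2 = 21.
Offset 4: leading byte 0xF0 = 11110000 → 4-byte char #3 = F0 BD A7 9E.
Offset 8: leading byte 0xDE = 11011110 → 2-byte char #4 = DE B6.
Offset 10: leading byte 0xCB = 11001011 → 2-byte char #5 = CB B6.
Offset 12: leading byte 0xF0 = 11110000 → 4-byte char #6 = F0 90 8C 8E.
Offset 16: leading byte 0xD8 = 11011000 → 2-byte char #7 = D8 A4.
Offset 18: leading byte 0xF0 = 11110000 → 4-byte char #8 = F0 9D 9E B4.
Offset 22: leading byte 0xD4 = 11010100 → 2-byte char #9 = D4 9D.
Offset 24: leading byte 0x2B = 00101011 → 1-byte char #10 = 2B.
Offset 25: leading byte 0xF2 = 11110010 → 4-byte char #11 = F2 84 96 BE.
Leading byte 0xF2 = 11110010 matches 11110xxx → 4-byte sequence.
Byte 1: 0xF2 = 11110010, payload 010 (3 bits).
Byte 2: 0x84 = 10000100 (10xxxxxx ✓), payload 000100.
Byte 3: 0x96 = 10010110 (10xxxxxx ✓), payload 010110.
Byte 4: 0xBE = 10111110 (10xxxxxx ✓), payload 111110.
Concatenate: 010000100010110111110 = 0x845BE (21 bits → U+845BE).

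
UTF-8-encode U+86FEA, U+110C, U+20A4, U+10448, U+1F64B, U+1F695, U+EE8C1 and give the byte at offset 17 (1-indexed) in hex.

1-indexed offset 17 is 0-indexed offset 16.
U+86FEA → 4-byte form F2 86 BF AA at offsets 0–3.
U+110C → 3-byte form E1 84 8C at offsets 4–6.
U+20A4 → 3-byte form E2 82 A4 at offsets 7–9.
U+10448 → 4-byte form F0 90 91 88 at offsets 10–13.
U+1F64B → 4-byte form F0 9F 99 8B at offsets 14–17.
Offset 16 falls in char 5's range; it's byte 3 of F0 9F 99 8B = 0x99.

0x99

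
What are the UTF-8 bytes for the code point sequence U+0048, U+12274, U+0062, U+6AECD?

U+0048: 1-byte form → 48.
U+12274: 4-byte form → F0 92 89 B4.
U+0062: 1-byte form → 62.
U+6AECD: 4-byte form → F1 AA BB 8D.
Concatenated (10 bytes): 48 F0 92 89 B4 62 F1 AA BB 8D.

48 F0 92 89 B4 62 F1 AA BB 8D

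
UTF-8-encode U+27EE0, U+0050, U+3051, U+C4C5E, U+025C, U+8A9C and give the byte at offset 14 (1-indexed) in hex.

0x9C

1-indexed offset 14 is 0-indexed offset 13.
U+27EE0 → 4-byte form F0 A7 BB A0 at offsets 0–3.
U+0050 → 1-byte form 50 at offsets 4–4.
U+3051 → 3-byte form E3 81 91 at offsets 5–7.
U+C4C5E → 4-byte form F3 84 B1 9E at offsets 8–11.
U+025C → 2-byte form C9 9C at offsets 12–13.
Offset 13 falls in char 5's range; it's byte 2 of C9 9C = 0x9C.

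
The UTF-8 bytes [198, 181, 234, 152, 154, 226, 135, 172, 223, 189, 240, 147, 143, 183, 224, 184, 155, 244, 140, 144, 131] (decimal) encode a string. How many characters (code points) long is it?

Byte at offset 0: 0xC6 = 11000110 → 2-byte char (#1). Advance 2.
Byte at offset 2: 0xEA = 11101010 → 3-byte char (#2). Advance 3.
Byte at offset 5: 0xE2 = 11100010 → 3-byte char (#3). Advance 3.
Byte at offset 8: 0xDF = 11011111 → 2-byte char (#4). Advance 2.
Byte at offset 10: 0xF0 = 11110000 → 4-byte char (#5). Advance 4.
Byte at offset 14: 0xE0 = 11100000 → 3-byte char (#6). Advance 3.
Byte at offset 17: 0xF4 = 11110100 → 4-byte char (#7). Advance 4.
Reached end at offset 21 after 7 code points.

7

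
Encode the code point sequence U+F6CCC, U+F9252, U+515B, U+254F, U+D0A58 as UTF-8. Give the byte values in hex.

U+F6CCC: 4-byte form → F3 B6 B3 8C.
U+F9252: 4-byte form → F3 B9 89 92.
U+515B: 3-byte form → E5 85 9B.
U+254F: 3-byte form → E2 95 8F.
U+D0A58: 4-byte form → F3 90 A9 98.
Concatenated (18 bytes): F3 B6 B3 8C F3 B9 89 92 E5 85 9B E2 95 8F F3 90 A9 98.

F3 B6 B3 8C F3 B9 89 92 E5 85 9B E2 95 8F F3 90 A9 98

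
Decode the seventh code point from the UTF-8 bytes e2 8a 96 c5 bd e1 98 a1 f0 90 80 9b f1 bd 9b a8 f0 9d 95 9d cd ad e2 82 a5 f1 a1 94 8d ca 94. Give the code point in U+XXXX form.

Offset 0: leading byte 0xE2 = 11100010 → 3-byte char #1 = E2 8A 96.
Offset 3: leading byte 0xC5 = 11000101 → 2-byte char #2 = C5 BD.
Offset 5: leading byte 0xE1 = 11100001 → 3-byte char #3 = E1 98 A1.
Offset 8: leading byte 0xF0 = 11110000 → 4-byte char #4 = F0 90 80 9B.
Offset 12: leading byte 0xF1 = 11110001 → 4-byte char #5 = F1 BD 9B A8.
Offset 16: leading byte 0xF0 = 11110000 → 4-byte char #6 = F0 9D 95 9D.
Offset 20: leading byte 0xCD = 11001101 → 2-byte char #7 = CD AD.
Leading byte 0xCD = 11001101 matches 110xxxxx → 2-byte sequence.
Byte 1: 0xCD = 11001101, payload 01101 (5 bits).
Byte 2: 0xAD = 10101101 (10xxxxxx ✓), payload 101101.
Concatenate: 01101101101 = 0x36D (11 bits → U+036D).

U+036D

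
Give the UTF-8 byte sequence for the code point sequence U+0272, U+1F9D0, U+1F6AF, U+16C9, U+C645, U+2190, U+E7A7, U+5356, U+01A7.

U+0272: 2-byte form → C9 B2.
U+1F9D0: 4-byte form → F0 9F A7 90.
U+1F6AF: 4-byte form → F0 9F 9A AF.
U+16C9: 3-byte form → E1 9B 89.
U+C645: 3-byte form → EC 99 85.
U+2190: 3-byte form → E2 86 90.
U+E7A7: 3-byte form → EE 9E A7.
U+5356: 3-byte form → E5 8D 96.
U+01A7: 2-byte form → C6 A7.
Concatenated (27 bytes): C9 B2 F0 9F A7 90 F0 9F 9A AF E1 9B 89 EC 99 85 E2 86 90 EE 9E A7 E5 8D 96 C6 A7.

C9 B2 F0 9F A7 90 F0 9F 9A AF E1 9B 89 EC 99 85 E2 86 90 EE 9E A7 E5 8D 96 C6 A7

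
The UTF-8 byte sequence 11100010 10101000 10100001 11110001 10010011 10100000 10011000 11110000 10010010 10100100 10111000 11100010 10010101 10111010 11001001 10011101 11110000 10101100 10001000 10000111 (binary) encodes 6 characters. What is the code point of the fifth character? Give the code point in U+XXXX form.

U+025D

Offset 0: leading byte 0xE2 = 11100010 → 3-byte char #1 = E2 A8 A1.
Offset 3: leading byte 0xF1 = 11110001 → 4-byte char #2 = F1 93 A0 98.
Offset 7: leading byte 0xF0 = 11110000 → 4-byte char #3 = F0 92 A4 B8.
Offset 11: leading byte 0xE2 = 11100010 → 3-byte char #4 = E2 95 BA.
Offset 14: leading byte 0xC9 = 11001001 → 2-byte char #5 = C9 9D.
Leading byte 0xC9 = 11001001 matches 110xxxxx → 2-byte sequence.
Byte 1: 0xC9 = 11001001, payload 01001 (5 bits).
Byte 2: 0x9D = 10011101 (10xxxxxx ✓), payload 011101.
Concatenate: 01001011101 = 0x25D (11 bits → U+025D).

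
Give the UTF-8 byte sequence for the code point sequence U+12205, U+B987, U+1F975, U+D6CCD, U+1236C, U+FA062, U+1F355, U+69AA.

F0 92 88 85 EB A6 87 F0 9F A5 B5 F3 96 B3 8D F0 92 8D AC F3 BA 81 A2 F0 9F 8D 95 E6 A6 AA

U+12205: 4-byte form → F0 92 88 85.
U+B987: 3-byte form → EB A6 87.
U+1F975: 4-byte form → F0 9F A5 B5.
U+D6CCD: 4-byte form → F3 96 B3 8D.
U+1236C: 4-byte form → F0 92 8D AC.
U+FA062: 4-byte form → F3 BA 81 A2.
U+1F355: 4-byte form → F0 9F 8D 95.
U+69AA: 3-byte form → E6 A6 AA.
Concatenated (30 bytes): F0 92 88 85 EB A6 87 F0 9F A5 B5 F3 96 B3 8D F0 92 8D AC F3 BA 81 A2 F0 9F 8D 95 E6 A6 AA.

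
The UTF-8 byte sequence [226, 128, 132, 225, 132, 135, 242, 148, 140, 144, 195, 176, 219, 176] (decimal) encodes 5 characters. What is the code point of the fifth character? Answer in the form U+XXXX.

Offset 0: leading byte 0xE2 = 11100010 → 3-byte char #1 = E2 80 84.
Offset 3: leading byte 0xE1 = 11100001 → 3-byte char #2 = E1 84 87.
Offset 6: leading byte 0xF2 = 11110010 → 4-byte char #3 = F2 94 8C 90.
Offset 10: leading byte 0xC3 = 11000011 → 2-byte char #4 = C3 B0.
Offset 12: leading byte 0xDB = 11011011 → 2-byte char #5 = DB B0.
Leading byte 0xDB = 11011011 matches 110xxxxx → 2-byte sequence.
Byte 1: 0xDB = 11011011, payload 11011 (5 bits).
Byte 2: 0xB0 = 10110000 (10xxxxxx ✓), payload 110000.
Concatenate: 11011110000 = 0x6F0 (11 bits → U+06F0).

U+06F0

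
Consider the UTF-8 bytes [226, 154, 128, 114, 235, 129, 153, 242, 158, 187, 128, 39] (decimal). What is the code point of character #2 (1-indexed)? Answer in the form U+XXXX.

Offset 0: leading byte 0xE2 = 11100010 → 3-byte char #1 = E2 9A 80.
Offset 3: leading byte 0x72 = 01110010 → 1-byte char #2 = 72.
Leading byte 0x72 = 01110010 matches 0xxxxxxx → 1-byte sequence.
Byte 1: 0x72 = 01110010, payload 1110010 (7 bits).
Concatenate: 1110010 = 0x72 (7 bits → U+0072).

U+0072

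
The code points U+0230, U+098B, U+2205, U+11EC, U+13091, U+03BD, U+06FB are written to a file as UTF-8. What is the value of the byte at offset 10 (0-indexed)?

U+0230 → 2-byte form C8 B0 at offsets 0–1.
U+098B → 3-byte form E0 A6 8B at offsets 2–4.
U+2205 → 3-byte form E2 88 85 at offsets 5–7.
U+11EC → 3-byte form E1 87 AC at offsets 8–10.
Offset 10 falls in char 4's range; it's byte 3 of E1 87 AC = 0xAC.

0xAC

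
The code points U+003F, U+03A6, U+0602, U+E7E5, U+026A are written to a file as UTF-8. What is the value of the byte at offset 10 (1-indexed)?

0xAA

1-indexed offset 10 is 0-indexed offset 9.
U+003F → 1-byte form 3F at offsets 0–0.
U+03A6 → 2-byte form CE A6 at offsets 1–2.
U+0602 → 2-byte form D8 82 at offsets 3–4.
U+E7E5 → 3-byte form EE 9F A5 at offsets 5–7.
U+026A → 2-byte form C9 AA at offsets 8–9.
Offset 9 falls in char 5's range; it's byte 2 of C9 AA = 0xAA.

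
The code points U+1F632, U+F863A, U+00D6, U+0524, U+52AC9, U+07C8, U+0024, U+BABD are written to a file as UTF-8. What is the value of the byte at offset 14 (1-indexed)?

0x92

1-indexed offset 14 is 0-indexed offset 13.
U+1F632 → 4-byte form F0 9F 98 B2 at offsets 0–3.
U+F863A → 4-byte form F3 B8 98 BA at offsets 4–7.
U+00D6 → 2-byte form C3 96 at offsets 8–9.
U+0524 → 2-byte form D4 A4 at offsets 10–11.
U+52AC9 → 4-byte form F1 92 AB 89 at offsets 12–15.
Offset 13 falls in char 5's range; it's byte 2 of F1 92 AB 89 = 0x92.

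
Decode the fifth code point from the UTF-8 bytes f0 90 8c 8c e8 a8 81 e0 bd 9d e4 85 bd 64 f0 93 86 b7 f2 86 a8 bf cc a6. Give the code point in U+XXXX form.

U+0064

Offset 0: leading byte 0xF0 = 11110000 → 4-byte char #1 = F0 90 8C 8C.
Offset 4: leading byte 0xE8 = 11101000 → 3-byte char #2 = E8 A8 81.
Offset 7: leading byte 0xE0 = 11100000 → 3-byte char #3 = E0 BD 9D.
Offset 10: leading byte 0xE4 = 11100100 → 3-byte char #4 = E4 85 BD.
Offset 13: leading byte 0x64 = 01100100 → 1-byte char #5 = 64.
Leading byte 0x64 = 01100100 matches 0xxxxxxx → 1-byte sequence.
Byte 1: 0x64 = 01100100, payload 1100100 (7 bits).
Concatenate: 1100100 = 0x64 (7 bits → U+0064).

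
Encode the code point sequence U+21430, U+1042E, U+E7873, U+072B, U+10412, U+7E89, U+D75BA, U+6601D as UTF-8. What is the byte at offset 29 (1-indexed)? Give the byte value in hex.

0x9D

1-indexed offset 29 is 0-indexed offset 28.
U+21430 → 4-byte form F0 A1 90 B0 at offsets 0–3.
U+1042E → 4-byte form F0 90 90 AE at offsets 4–7.
U+E7873 → 4-byte form F3 A7 A1 B3 at offsets 8–11.
U+072B → 2-byte form DC AB at offsets 12–13.
U+10412 → 4-byte form F0 90 90 92 at offsets 14–17.
U+7E89 → 3-byte form E7 BA 89 at offsets 18–20.
U+D75BA → 4-byte form F3 97 96 BA at offsets 21–24.
U+6601D → 4-byte form F1 A6 80 9D at offsets 25–28.
Offset 28 falls in char 8's range; it's byte 4 of F1 A6 80 9D = 0x9D.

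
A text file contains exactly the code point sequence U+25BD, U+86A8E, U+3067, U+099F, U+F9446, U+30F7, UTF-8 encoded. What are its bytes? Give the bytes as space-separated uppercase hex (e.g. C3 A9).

E2 96 BD F2 86 AA 8E E3 81 A7 E0 A6 9F F3 B9 91 86 E3 83 B7

U+25BD: 3-byte form → E2 96 BD.
U+86A8E: 4-byte form → F2 86 AA 8E.
U+3067: 3-byte form → E3 81 A7.
U+099F: 3-byte form → E0 A6 9F.
U+F9446: 4-byte form → F3 B9 91 86.
U+30F7: 3-byte form → E3 83 B7.
Concatenated (20 bytes): E2 96 BD F2 86 AA 8E E3 81 A7 E0 A6 9F F3 B9 91 86 E3 83 B7.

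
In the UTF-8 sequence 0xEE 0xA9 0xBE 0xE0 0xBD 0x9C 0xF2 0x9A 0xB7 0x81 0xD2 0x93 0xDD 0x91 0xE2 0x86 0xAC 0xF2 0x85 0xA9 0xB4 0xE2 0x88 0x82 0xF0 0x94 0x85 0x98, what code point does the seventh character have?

Offset 0: leading byte 0xEE = 11101110 → 3-byte char #1 = EE A9 BE.
Offset 3: leading byte 0xE0 = 11100000 → 3-byte char #2 = E0 BD 9C.
Offset 6: leading byte 0xF2 = 11110010 → 4-byte char #3 = F2 9A B7 81.
Offset 10: leading byte 0xD2 = 11010010 → 2-byte char #4 = D2 93.
Offset 12: leading byte 0xDD = 11011101 → 2-byte char #5 = DD 91.
Offset 14: leading byte 0xE2 = 11100010 → 3-byte char #6 = E2 86 AC.
Offset 17: leading byte 0xF2 = 11110010 → 4-byte char #7 = F2 85 A9 B4.
Leading byte 0xF2 = 11110010 matches 11110xxx → 4-byte sequence.
Byte 1: 0xF2 = 11110010, payload 010 (3 bits).
Byte 2: 0x85 = 10000101 (10xxxxxx ✓), payload 000101.
Byte 3: 0xA9 = 10101001 (10xxxxxx ✓), payload 101001.
Byte 4: 0xB4 = 10110100 (10xxxxxx ✓), payload 110100.
Concatenate: 010000101101001110100 = 0x85A74 (21 bits → U+85A74).

U+85A74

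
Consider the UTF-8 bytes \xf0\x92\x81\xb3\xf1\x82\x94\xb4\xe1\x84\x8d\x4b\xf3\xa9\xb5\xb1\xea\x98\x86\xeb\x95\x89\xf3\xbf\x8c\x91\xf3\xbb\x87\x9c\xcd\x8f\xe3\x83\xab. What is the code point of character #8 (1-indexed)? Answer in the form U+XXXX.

U+FF311

Offset 0: leading byte 0xF0 = 11110000 → 4-byte char #1 = F0 92 81 B3.
Offset 4: leading byte 0xF1 = 11110001 → 4-byte char #2 = F1 82 94 B4.
Offset 8: leading byte 0xE1 = 11100001 → 3-byte char #3 = E1 84 8D.
Offset 11: leading byte 0x4B = 01001011 → 1-byte char #4 = 4B.
Offset 12: leading byte 0xF3 = 11110011 → 4-byte char #5 = F3 A9 B5 B1.
Offset 16: leading byte 0xEA = 11101010 → 3-byte char #6 = EA 98 86.
Offset 19: leading byte 0xEB = 11101011 → 3-byte char #7 = EB 95 89.
Offset 22: leading byte 0xF3 = 11110011 → 4-byte char #8 = F3 BF 8C 91.
Leading byte 0xF3 = 11110011 matches 11110xxx → 4-byte sequence.
Byte 1: 0xF3 = 11110011, payload 011 (3 bits).
Byte 2: 0xBF = 10111111 (10xxxxxx ✓), payload 111111.
Byte 3: 0x8C = 10001100 (10xxxxxx ✓), payload 001100.
Byte 4: 0x91 = 10010001 (10xxxxxx ✓), payload 010001.
Concatenate: 011111111001100010001 = 0xFF311 (21 bits → U+FF311).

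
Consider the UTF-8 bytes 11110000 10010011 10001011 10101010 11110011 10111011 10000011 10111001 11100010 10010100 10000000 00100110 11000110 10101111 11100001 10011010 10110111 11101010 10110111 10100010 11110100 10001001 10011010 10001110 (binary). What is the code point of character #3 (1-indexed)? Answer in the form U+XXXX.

Offset 0: leading byte 0xF0 = 11110000 → 4-byte char #1 = F0 93 8B AA.
Offset 4: leading byte 0xF3 = 11110011 → 4-byte char #2 = F3 BB 83 B9.
Offset 8: leading byte 0xE2 = 11100010 → 3-byte char #3 = E2 94 80.
Leading byte 0xE2 = 11100010 matches 1110xxxx → 3-byte sequence.
Byte 1: 0xE2 = 11100010, payload 0010 (4 bits).
Byte 2: 0x94 = 10010100 (10xxxxxx ✓), payload 010100.
Byte 3: 0x80 = 10000000 (10xxxxxx ✓), payload 000000.
Concatenate: 0010010100000000 = 0x2500 (16 bits → U+2500).

U+2500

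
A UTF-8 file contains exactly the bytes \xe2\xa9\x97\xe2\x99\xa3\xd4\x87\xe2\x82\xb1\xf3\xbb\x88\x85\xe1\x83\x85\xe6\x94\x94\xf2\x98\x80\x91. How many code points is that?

8

Byte at offset 0: 0xE2 = 11100010 → 3-byte char (#1). Advance 3.
Byte at offset 3: 0xE2 = 11100010 → 3-byte char (#2). Advance 3.
Byte at offset 6: 0xD4 = 11010100 → 2-byte char (#3). Advance 2.
Byte at offset 8: 0xE2 = 11100010 → 3-byte char (#4). Advance 3.
Byte at offset 11: 0xF3 = 11110011 → 4-byte char (#5). Advance 4.
Byte at offset 15: 0xE1 = 11100001 → 3-byte char (#6). Advance 3.
Byte at offset 18: 0xE6 = 11100110 → 3-byte char (#7). Advance 3.
Byte at offset 21: 0xF2 = 11110010 → 4-byte char (#8). Advance 4.
Reached end at offset 25 after 8 code points.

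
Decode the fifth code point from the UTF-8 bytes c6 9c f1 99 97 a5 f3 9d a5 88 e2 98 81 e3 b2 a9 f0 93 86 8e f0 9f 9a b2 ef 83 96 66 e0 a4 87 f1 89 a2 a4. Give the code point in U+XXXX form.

U+3CA9

Offset 0: leading byte 0xC6 = 11000110 → 2-byte char #1 = C6 9C.
Offset 2: leading byte 0xF1 = 11110001 → 4-byte char #2 = F1 99 97 A5.
Offset 6: leading byte 0xF3 = 11110011 → 4-byte char #3 = F3 9D A5 88.
Offset 10: leading byte 0xE2 = 11100010 → 3-byte char #4 = E2 98 81.
Offset 13: leading byte 0xE3 = 11100011 → 3-byte char #5 = E3 B2 A9.
Leading byte 0xE3 = 11100011 matches 1110xxxx → 3-byte sequence.
Byte 1: 0xE3 = 11100011, payload 0011 (4 bits).
Byte 2: 0xB2 = 10110010 (10xxxxxx ✓), payload 110010.
Byte 3: 0xA9 = 10101001 (10xxxxxx ✓), payload 101001.
Concatenate: 0011110010101001 = 0x3CA9 (16 bits → U+3CA9).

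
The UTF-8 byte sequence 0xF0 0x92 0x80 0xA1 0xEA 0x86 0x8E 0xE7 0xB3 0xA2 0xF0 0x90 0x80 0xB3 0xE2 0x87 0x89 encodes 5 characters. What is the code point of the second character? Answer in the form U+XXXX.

U+A18E

Offset 0: leading byte 0xF0 = 11110000 → 4-byte char #1 = F0 92 80 A1.
Offset 4: leading byte 0xEA = 11101010 → 3-byte char #2 = EA 86 8E.
Leading byte 0xEA = 11101010 matches 1110xxxx → 3-byte sequence.
Byte 1: 0xEA = 11101010, payload 1010 (4 bits).
Byte 2: 0x86 = 10000110 (10xxxxxx ✓), payload 000110.
Byte 3: 0x8E = 10001110 (10xxxxxx ✓), payload 001110.
Concatenate: 1010000110001110 = 0xA18E (16 bits → U+A18E).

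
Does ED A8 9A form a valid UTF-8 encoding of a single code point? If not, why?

Structurally a 3-byte sequence; payload = 0xDA1A.
But 0xDA1A is in U+D800–U+DFFF, the surrogate range. Surrogates are not Unicode scalar values and are forbidden in UTF-8.

invalid (encodes a surrogate (U+D800–U+DFFF))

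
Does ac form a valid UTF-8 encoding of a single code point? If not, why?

invalid (continuation byte with no leading byte)

Byte 0xAC = 10101100 has the form 10xxxxxx — a continuation byte — but there is no preceding leading byte.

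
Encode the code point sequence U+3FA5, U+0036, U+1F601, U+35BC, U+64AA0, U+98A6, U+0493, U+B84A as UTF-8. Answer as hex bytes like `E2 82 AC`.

E3 BE A5 36 F0 9F 98 81 E3 96 BC F1 A4 AA A0 E9 A2 A6 D2 93 EB A1 8A

U+3FA5: 3-byte form → E3 BE A5.
U+0036: 1-byte form → 36.
U+1F601: 4-byte form → F0 9F 98 81.
U+35BC: 3-byte form → E3 96 BC.
U+64AA0: 4-byte form → F1 A4 AA A0.
U+98A6: 3-byte form → E9 A2 A6.
U+0493: 2-byte form → D2 93.
U+B84A: 3-byte form → EB A1 8A.
Concatenated (23 bytes): E3 BE A5 36 F0 9F 98 81 E3 96 BC F1 A4 AA A0 E9 A2 A6 D2 93 EB A1 8A.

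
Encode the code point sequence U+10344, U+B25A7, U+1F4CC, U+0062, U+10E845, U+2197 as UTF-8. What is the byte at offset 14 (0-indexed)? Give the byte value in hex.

U+10344 → 4-byte form F0 90 8D 84 at offsets 0–3.
U+B25A7 → 4-byte form F2 B2 96 A7 at offsets 4–7.
U+1F4CC → 4-byte form F0 9F 93 8C at offsets 8–11.
U+0062 → 1-byte form 62 at offsets 12–12.
U+10E845 → 4-byte form F4 8E A1 85 at offsets 13–16.
Offset 14 falls in char 5's range; it's byte 2 of F4 8E A1 85 = 0x8E.

0x8E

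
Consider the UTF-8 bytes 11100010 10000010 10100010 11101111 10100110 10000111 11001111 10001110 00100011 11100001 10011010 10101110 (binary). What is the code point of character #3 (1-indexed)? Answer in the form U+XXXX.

Offset 0: leading byte 0xE2 = 11100010 → 3-byte char #1 = E2 82 A2.
Offset 3: leading byte 0xEF = 11101111 → 3-byte char #2 = EF A6 87.
Offset 6: leading byte 0xCF = 11001111 → 2-byte char #3 = CF 8E.
Leading byte 0xCF = 11001111 matches 110xxxxx → 2-byte sequence.
Byte 1: 0xCF = 11001111, payload 01111 (5 bits).
Byte 2: 0x8E = 10001110 (10xxxxxx ✓), payload 001110.
Concatenate: 01111001110 = 0x3CE (11 bits → U+03CE).

U+03CE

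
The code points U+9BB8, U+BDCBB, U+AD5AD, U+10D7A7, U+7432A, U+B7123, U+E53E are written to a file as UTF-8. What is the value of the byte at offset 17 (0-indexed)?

U+9BB8 → 3-byte form E9 AE B8 at offsets 0–2.
U+BDCBB → 4-byte form F2 BD B2 BB at offsets 3–6.
U+AD5AD → 4-byte form F2 AD 96 AD at offsets 7–10.
U+10D7A7 → 4-byte form F4 8D 9E A7 at offsets 11–14.
U+7432A → 4-byte form F1 B4 8C AA at offsets 15–18.
Offset 17 falls in char 5's range; it's byte 3 of F1 B4 8C AA = 0x8C.

0x8C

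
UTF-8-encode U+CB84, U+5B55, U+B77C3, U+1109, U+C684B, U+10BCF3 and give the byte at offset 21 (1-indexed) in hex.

0xB3

1-indexed offset 21 is 0-indexed offset 20.
U+CB84 → 3-byte form EC AE 84 at offsets 0–2.
U+5B55 → 3-byte form E5 AD 95 at offsets 3–5.
U+B77C3 → 4-byte form F2 B7 9F 83 at offsets 6–9.
U+1109 → 3-byte form E1 84 89 at offsets 10–12.
U+C684B → 4-byte form F3 86 A1 8B at offsets 13–16.
U+10BCF3 → 4-byte form F4 8B B3 B3 at offsets 17–20.
Offset 20 falls in char 6's range; it's byte 4 of F4 8B B3 B3 = 0xB3.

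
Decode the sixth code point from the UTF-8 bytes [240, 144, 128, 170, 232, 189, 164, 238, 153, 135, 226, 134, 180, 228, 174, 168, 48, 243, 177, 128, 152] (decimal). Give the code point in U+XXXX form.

U+0030

Offset 0: leading byte 0xF0 = 11110000 → 4-byte char #1 = F0 90 80 AA.
Offset 4: leading byte 0xE8 = 11101000 → 3-byte char #2 = E8 BD A4.
Offset 7: leading byte 0xEE = 11101110 → 3-byte char #3 = EE 99 87.
Offset 10: leading byte 0xE2 = 11100010 → 3-byte char #4 = E2 86 B4.
Offset 13: leading byte 0xE4 = 11100100 → 3-byte char #5 = E4 AE A8.
Offset 16: leading byte 0x30 = 00110000 → 1-byte char #6 = 30.
Leading byte 0x30 = 00110000 matches 0xxxxxxx → 1-byte sequence.
Byte 1: 0x30 = 00110000, payload 0110000 (7 bits).
Concatenate: 0110000 = 0x30 (7 bits → U+0030).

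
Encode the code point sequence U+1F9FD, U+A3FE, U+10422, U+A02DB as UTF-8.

U+1F9FD: 4-byte form → F0 9F A7 BD.
U+A3FE: 3-byte form → EA 8F BE.
U+10422: 4-byte form → F0 90 90 A2.
U+A02DB: 4-byte form → F2 A0 8B 9B.
Concatenated (15 bytes): F0 9F A7 BD EA 8F BE F0 90 90 A2 F2 A0 8B 9B.

F0 9F A7 BD EA 8F BE F0 90 90 A2 F2 A0 8B 9B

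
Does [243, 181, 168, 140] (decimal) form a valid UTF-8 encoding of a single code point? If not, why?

Leading byte 0xF3 = 11110011 → 4-byte form.
Continuation bytes 0xB5=10110101, 0xA8=10101000, 0x8C=10001100 all match 10xxxxxx.
Decoded value 0xF5A0C is ≥ 0x10000 (shortest form) and not a surrogate.

valid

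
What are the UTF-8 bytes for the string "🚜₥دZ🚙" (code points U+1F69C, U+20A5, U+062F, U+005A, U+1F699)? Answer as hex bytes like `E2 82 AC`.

F0 9F 9A 9C E2 82 A5 D8 AF 5A F0 9F 9A 99

U+1F69C: 4-byte form → F0 9F 9A 9C.
U+20A5: 3-byte form → E2 82 A5.
U+062F: 2-byte form → D8 AF.
U+005A: 1-byte form → 5A.
U+1F699: 4-byte form → F0 9F 9A 99.
Concatenated (14 bytes): F0 9F 9A 9C E2 82 A5 D8 AF 5A F0 9F 9A 99.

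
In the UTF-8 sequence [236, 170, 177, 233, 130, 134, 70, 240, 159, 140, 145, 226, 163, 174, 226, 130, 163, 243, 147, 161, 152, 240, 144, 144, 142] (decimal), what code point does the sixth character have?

U+20A3

Offset 0: leading byte 0xEC = 11101100 → 3-byte char #1 = EC AA B1.
Offset 3: leading byte 0xE9 = 11101001 → 3-byte char #2 = E9 82 86.
Offset 6: leading byte 0x46 = 01000110 → 1-byte char #3 = 46.
Offset 7: leading byte 0xF0 = 11110000 → 4-byte char #4 = F0 9F 8C 91.
Offset 11: leading byte 0xE2 = 11100010 → 3-byte char #5 = E2 A3 AE.
Offset 14: leading byte 0xE2 = 11100010 → 3-byte char #6 = E2 82 A3.
Leading byte 0xE2 = 11100010 matches 1110xxxx → 3-byte sequence.
Byte 1: 0xE2 = 11100010, payload 0010 (4 bits).
Byte 2: 0x82 = 10000010 (10xxxxxx ✓), payload 000010.
Byte 3: 0xA3 = 10100011 (10xxxxxx ✓), payload 100011.
Concatenate: 0010000010100011 = 0x20A3 (16 bits → U+20A3).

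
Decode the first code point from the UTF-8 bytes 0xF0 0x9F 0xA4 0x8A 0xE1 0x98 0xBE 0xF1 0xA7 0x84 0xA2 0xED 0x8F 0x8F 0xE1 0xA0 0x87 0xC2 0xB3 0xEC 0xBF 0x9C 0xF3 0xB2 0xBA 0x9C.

U+1F90A

Offset 0: leading byte 0xF0 = 11110000 → 4-byte char #1 = F0 9F A4 8A.
Leading byte 0xF0 = 11110000 matches 11110xxx → 4-byte sequence.
Byte 1: 0xF0 = 11110000, payload 000 (3 bits).
Byte 2: 0x9F = 10011111 (10xxxxxx ✓), payload 011111.
Byte 3: 0xA4 = 10100100 (10xxxxxx ✓), payload 100100.
Byte 4: 0x8A = 10001010 (10xxxxxx ✓), payload 001010.
Concatenate: 000011111100100001010 = 0x1F90A (21 bits → U+1F90A).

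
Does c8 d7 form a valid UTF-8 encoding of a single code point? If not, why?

invalid (non-continuation byte where continuation expected)

Leading byte 0xC8 = 11001000 → 2-byte form.
Byte 2 is 0xD7 = 11010111, which is not 10xxxxxx — expected a continuation byte.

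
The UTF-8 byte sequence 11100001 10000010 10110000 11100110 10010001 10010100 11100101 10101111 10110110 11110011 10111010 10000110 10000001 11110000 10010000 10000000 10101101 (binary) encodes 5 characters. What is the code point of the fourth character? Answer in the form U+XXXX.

Offset 0: leading byte 0xE1 = 11100001 → 3-byte char #1 = E1 82 B0.
Offset 3: leading byte 0xE6 = 11100110 → 3-byte char #2 = E6 91 94.
Offset 6: leading byte 0xE5 = 11100101 → 3-byte char #3 = E5 AF B6.
Offset 9: leading byte 0xF3 = 11110011 → 4-byte char #4 = F3 BA 86 81.
Leading byte 0xF3 = 11110011 matches 11110xxx → 4-byte sequence.
Byte 1: 0xF3 = 11110011, payload 011 (3 bits).
Byte 2: 0xBA = 10111010 (10xxxxxx ✓), payload 111010.
Byte 3: 0x86 = 10000110 (10xxxxxx ✓), payload 000110.
Byte 4: 0x81 = 10000001 (10xxxxxx ✓), payload 000001.
Concatenate: 011111010000110000001 = 0xFA181 (21 bits → U+FA181).

U+FA181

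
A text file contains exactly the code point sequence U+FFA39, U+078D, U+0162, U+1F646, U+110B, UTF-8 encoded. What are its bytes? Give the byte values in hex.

F3 BF A8 B9 DE 8D C5 A2 F0 9F 99 86 E1 84 8B

U+FFA39: 4-byte form → F3 BF A8 B9.
U+078D: 2-byte form → DE 8D.
U+0162: 2-byte form → C5 A2.
U+1F646: 4-byte form → F0 9F 99 86.
U+110B: 3-byte form → E1 84 8B.
Concatenated (15 bytes): F3 BF A8 B9 DE 8D C5 A2 F0 9F 99 86 E1 84 8B.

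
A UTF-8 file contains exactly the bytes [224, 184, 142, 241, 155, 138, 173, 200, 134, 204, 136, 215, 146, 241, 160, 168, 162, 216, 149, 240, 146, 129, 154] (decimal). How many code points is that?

Byte at offset 0: 0xE0 = 11100000 → 3-byte char (#1). Advance 3.
Byte at offset 3: 0xF1 = 11110001 → 4-byte char (#2). Advance 4.
Byte at offset 7: 0xC8 = 11001000 → 2-byte char (#3). Advance 2.
Byte at offset 9: 0xCC = 11001100 → 2-byte char (#4). Advance 2.
Byte at offset 11: 0xD7 = 11010111 → 2-byte char (#5). Advance 2.
Byte at offset 13: 0xF1 = 11110001 → 4-byte char (#6). Advance 4.
Byte at offset 17: 0xD8 = 11011000 → 2-byte char (#7). Advance 2.
Byte at offset 19: 0xF0 = 11110000 → 4-byte char (#8). Advance 4.
Reached end at offset 23 after 8 code points.

8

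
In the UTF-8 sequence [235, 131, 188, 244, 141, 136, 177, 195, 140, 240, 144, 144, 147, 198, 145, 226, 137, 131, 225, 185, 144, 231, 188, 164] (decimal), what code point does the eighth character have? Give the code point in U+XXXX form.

U+7F24

Offset 0: leading byte 0xEB = 11101011 → 3-byte char #1 = EB 83 BC.
Offset 3: leading byte 0xF4 = 11110100 → 4-byte char #2 = F4 8D 88 B1.
Offset 7: leading byte 0xC3 = 11000011 → 2-byte char #3 = C3 8C.
Offset 9: leading byte 0xF0 = 11110000 → 4-byte char #4 = F0 90 90 93.
Offset 13: leading byte 0xC6 = 11000110 → 2-byte char #5 = C6 91.
Offset 15: leading byte 0xE2 = 11100010 → 3-byte char #6 = E2 89 83.
Offset 18: leading byte 0xE1 = 11100001 → 3-byte char #7 = E1 B9 90.
Offset 21: leading byte 0xE7 = 11100111 → 3-byte char #8 = E7 BC A4.
Leading byte 0xE7 = 11100111 matches 1110xxxx → 3-byte sequence.
Byte 1: 0xE7 = 11100111, payload 0111 (4 bits).
Byte 2: 0xBC = 10111100 (10xxxxxx ✓), payload 111100.
Byte 3: 0xA4 = 10100100 (10xxxxxx ✓), payload 100100.
Concatenate: 0111111100100100 = 0x7F24 (16 bits → U+7F24).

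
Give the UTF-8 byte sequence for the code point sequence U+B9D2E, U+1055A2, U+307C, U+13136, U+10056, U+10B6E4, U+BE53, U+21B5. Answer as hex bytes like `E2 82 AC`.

U+B9D2E: 4-byte form → F2 B9 B4 AE.
U+1055A2: 4-byte form → F4 85 96 A2.
U+307C: 3-byte form → E3 81 BC.
U+13136: 4-byte form → F0 93 84 B6.
U+10056: 4-byte form → F0 90 81 96.
U+10B6E4: 4-byte form → F4 8B 9B A4.
U+BE53: 3-byte form → EB B9 93.
U+21B5: 3-byte form → E2 86 B5.
Concatenated (29 bytes): F2 B9 B4 AE F4 85 96 A2 E3 81 BC F0 93 84 B6 F0 90 81 96 F4 8B 9B A4 EB B9 93 E2 86 B5.

F2 B9 B4 AE F4 85 96 A2 E3 81 BC F0 93 84 B6 F0 90 81 96 F4 8B 9B A4 EB B9 93 E2 86 B5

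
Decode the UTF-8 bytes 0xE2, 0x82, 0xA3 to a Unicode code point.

U+20A3

Leading byte 0xE2 = 11100010 matches 1110xxxx → 3-byte sequence.
Byte 1: 0xE2 = 11100010, payload 0010 (4 bits).
Byte 2: 0x82 = 10000010 (10xxxxxx ✓), payload 000010.
Byte 3: 0xA3 = 10100011 (10xxxxxx ✓), payload 100011.
Concatenate: 0010000010100011 = 0x20A3 (16 bits → U+20A3).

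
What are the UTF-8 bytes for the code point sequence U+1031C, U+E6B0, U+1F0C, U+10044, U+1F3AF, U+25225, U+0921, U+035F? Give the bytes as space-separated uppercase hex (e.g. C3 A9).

U+1031C: 4-byte form → F0 90 8C 9C.
U+E6B0: 3-byte form → EE 9A B0.
U+1F0C: 3-byte form → E1 BC 8C.
U+10044: 4-byte form → F0 90 81 84.
U+1F3AF: 4-byte form → F0 9F 8E AF.
U+25225: 4-byte form → F0 A5 88 A5.
U+0921: 3-byte form → E0 A4 A1.
U+035F: 2-byte form → CD 9F.
Concatenated (27 bytes): F0 90 8C 9C EE 9A B0 E1 BC 8C F0 90 81 84 F0 9F 8E AF F0 A5 88 A5 E0 A4 A1 CD 9F.

F0 90 8C 9C EE 9A B0 E1 BC 8C F0 90 81 84 F0 9F 8E AF F0 A5 88 A5 E0 A4 A1 CD 9F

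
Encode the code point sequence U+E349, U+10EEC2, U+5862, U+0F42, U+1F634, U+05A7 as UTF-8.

U+E349: 3-byte form → EE 8D 89.
U+10EEC2: 4-byte form → F4 8E BB 82.
U+5862: 3-byte form → E5 A1 A2.
U+0F42: 3-byte form → E0 BD 82.
U+1F634: 4-byte form → F0 9F 98 B4.
U+05A7: 2-byte form → D6 A7.
Concatenated (19 bytes): EE 8D 89 F4 8E BB 82 E5 A1 A2 E0 BD 82 F0 9F 98 B4 D6 A7.

EE 8D 89 F4 8E BB 82 E5 A1 A2 E0 BD 82 F0 9F 98 B4 D6 A7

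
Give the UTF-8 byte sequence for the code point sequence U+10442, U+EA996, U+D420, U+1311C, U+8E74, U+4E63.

U+10442: 4-byte form → F0 90 91 82.
U+EA996: 4-byte form → F3 AA A6 96.
U+D420: 3-byte form → ED 90 A0.
U+1311C: 4-byte form → F0 93 84 9C.
U+8E74: 3-byte form → E8 B9 B4.
U+4E63: 3-byte form → E4 B9 A3.
Concatenated (21 bytes): F0 90 91 82 F3 AA A6 96 ED 90 A0 F0 93 84 9C E8 B9 B4 E4 B9 A3.

F0 90 91 82 F3 AA A6 96 ED 90 A0 F0 93 84 9C E8 B9 B4 E4 B9 A3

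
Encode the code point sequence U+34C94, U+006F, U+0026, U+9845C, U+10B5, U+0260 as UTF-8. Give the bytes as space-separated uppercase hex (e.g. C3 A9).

U+34C94: 4-byte form → F0 B4 B2 94.
U+006F: 1-byte form → 6F.
U+0026: 1-byte form → 26.
U+9845C: 4-byte form → F2 98 91 9C.
U+10B5: 3-byte form → E1 82 B5.
U+0260: 2-byte form → C9 A0.
Concatenated (15 bytes): F0 B4 B2 94 6F 26 F2 98 91 9C E1 82 B5 C9 A0.

F0 B4 B2 94 6F 26 F2 98 91 9C E1 82 B5 C9 A0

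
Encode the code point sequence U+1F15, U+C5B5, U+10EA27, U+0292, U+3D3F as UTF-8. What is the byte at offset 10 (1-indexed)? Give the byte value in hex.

1-indexed offset 10 is 0-indexed offset 9.
U+1F15 → 3-byte form E1 BC 95 at offsets 0–2.
U+C5B5 → 3-byte form EC 96 B5 at offsets 3–5.
U+10EA27 → 4-byte form F4 8E A8 A7 at offsets 6–9.
Offset 9 falls in char 3's range; it's byte 4 of F4 8E A8 A7 = 0xA7.

0xA7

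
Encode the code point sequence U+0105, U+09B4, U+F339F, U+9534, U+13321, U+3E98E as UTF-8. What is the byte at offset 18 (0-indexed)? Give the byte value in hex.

0xA6

U+0105 → 2-byte form C4 85 at offsets 0–1.
U+09B4 → 3-byte form E0 A6 B4 at offsets 2–4.
U+F339F → 4-byte form F3 B3 8E 9F at offsets 5–8.
U+9534 → 3-byte form E9 94 B4 at offsets 9–11.
U+13321 → 4-byte form F0 93 8C A1 at offsets 12–15.
U+3E98E → 4-byte form F0 BE A6 8E at offsets 16–19.
Offset 18 falls in char 6's range; it's byte 3 of F0 BE A6 8E = 0xA6.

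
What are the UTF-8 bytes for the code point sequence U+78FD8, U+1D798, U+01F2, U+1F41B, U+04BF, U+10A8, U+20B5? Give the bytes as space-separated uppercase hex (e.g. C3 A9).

U+78FD8: 4-byte form → F1 B8 BF 98.
U+1D798: 4-byte form → F0 9D 9E 98.
U+01F2: 2-byte form → C7 B2.
U+1F41B: 4-byte form → F0 9F 90 9B.
U+04BF: 2-byte form → D2 BF.
U+10A8: 3-byte form → E1 82 A8.
U+20B5: 3-byte form → E2 82 B5.
Concatenated (22 bytes): F1 B8 BF 98 F0 9D 9E 98 C7 B2 F0 9F 90 9B D2 BF E1 82 A8 E2 82 B5.

F1 B8 BF 98 F0 9D 9E 98 C7 B2 F0 9F 90 9B D2 BF E1 82 A8 E2 82 B5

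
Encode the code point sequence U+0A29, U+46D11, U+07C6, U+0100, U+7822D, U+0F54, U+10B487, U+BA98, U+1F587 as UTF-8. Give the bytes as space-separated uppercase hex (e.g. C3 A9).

E0 A8 A9 F1 86 B4 91 DF 86 C4 80 F1 B8 88 AD E0 BD 94 F4 8B 92 87 EB AA 98 F0 9F 96 87

U+0A29: 3-byte form → E0 A8 A9.
U+46D11: 4-byte form → F1 86 B4 91.
U+07C6: 2-byte form → DF 86.
U+0100: 2-byte form → C4 80.
U+7822D: 4-byte form → F1 B8 88 AD.
U+0F54: 3-byte form → E0 BD 94.
U+10B487: 4-byte form → F4 8B 92 87.
U+BA98: 3-byte form → EB AA 98.
U+1F587: 4-byte form → F0 9F 96 87.
Concatenated (29 bytes): E0 A8 A9 F1 86 B4 91 DF 86 C4 80 F1 B8 88 AD E0 BD 94 F4 8B 92 87 EB AA 98 F0 9F 96 87.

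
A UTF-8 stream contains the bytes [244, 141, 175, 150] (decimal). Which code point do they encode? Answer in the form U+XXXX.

U+10DBD6

Leading byte 0xF4 = 11110100 matches 11110xxx → 4-byte sequence.
Byte 1: 0xF4 = 11110100, payload 100 (3 bits).
Byte 2: 0x8D = 10001101 (10xxxxxx ✓), payload 001101.
Byte 3: 0xAF = 10101111 (10xxxxxx ✓), payload 101111.
Byte 4: 0x96 = 10010110 (10xxxxxx ✓), payload 010110.
Concatenate: 100001101101111010110 = 0x10DBD6 (21 bits → U+10DBD6).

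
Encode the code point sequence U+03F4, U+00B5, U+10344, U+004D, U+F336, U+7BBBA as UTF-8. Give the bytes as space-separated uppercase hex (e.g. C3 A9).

CF B4 C2 B5 F0 90 8D 84 4D EF 8C B6 F1 BB AE BA

U+03F4: 2-byte form → CF B4.
U+00B5: 2-byte form → C2 B5.
U+10344: 4-byte form → F0 90 8D 84.
U+004D: 1-byte form → 4D.
U+F336: 3-byte form → EF 8C B6.
U+7BBBA: 4-byte form → F1 BB AE BA.
Concatenated (16 bytes): CF B4 C2 B5 F0 90 8D 84 4D EF 8C B6 F1 BB AE BA.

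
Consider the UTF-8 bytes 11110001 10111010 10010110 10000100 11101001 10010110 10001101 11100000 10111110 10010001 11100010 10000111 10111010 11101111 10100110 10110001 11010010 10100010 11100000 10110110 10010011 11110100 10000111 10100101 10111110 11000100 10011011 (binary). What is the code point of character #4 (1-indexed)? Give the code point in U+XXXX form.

U+21FA

Offset 0: leading byte 0xF1 = 11110001 → 4-byte char #1 = F1 BA 96 84.
Offset 4: leading byte 0xE9 = 11101001 → 3-byte char #2 = E9 96 8D.
Offset 7: leading byte 0xE0 = 11100000 → 3-byte char #3 = E0 BE 91.
Offset 10: leading byte 0xE2 = 11100010 → 3-byte char #4 = E2 87 BA.
Leading byte 0xE2 = 11100010 matches 1110xxxx → 3-byte sequence.
Byte 1: 0xE2 = 11100010, payload 0010 (4 bits).
Byte 2: 0x87 = 10000111 (10xxxxxx ✓), payload 000111.
Byte 3: 0xBA = 10111010 (10xxxxxx ✓), payload 111010.
Concatenate: 0010000111111010 = 0x21FA (16 bits → U+21FA).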